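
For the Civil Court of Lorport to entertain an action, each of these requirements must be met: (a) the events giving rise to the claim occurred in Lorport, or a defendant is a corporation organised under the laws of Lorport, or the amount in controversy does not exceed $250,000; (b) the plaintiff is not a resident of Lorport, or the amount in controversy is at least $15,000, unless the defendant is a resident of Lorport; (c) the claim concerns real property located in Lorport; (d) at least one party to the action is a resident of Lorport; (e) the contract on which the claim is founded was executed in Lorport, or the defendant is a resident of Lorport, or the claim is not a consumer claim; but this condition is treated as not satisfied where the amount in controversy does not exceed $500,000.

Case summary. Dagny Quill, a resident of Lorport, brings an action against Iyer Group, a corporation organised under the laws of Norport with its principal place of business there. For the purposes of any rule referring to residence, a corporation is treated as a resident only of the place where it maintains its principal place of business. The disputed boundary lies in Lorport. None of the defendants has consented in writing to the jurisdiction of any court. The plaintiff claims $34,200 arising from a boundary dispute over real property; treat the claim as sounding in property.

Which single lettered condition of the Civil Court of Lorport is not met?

(e)

The Civil Court of Lorport:
  (a) The operative events occurred in Lorport, so one alternative holds. Met.
  (b) The amount in controversy is USD 34,200, which meets the USD 15,000 floor, so this disjunct is met. Met.
  (c) The property lies in Lorport. Satisfied.
  (d) Dagny Quill resides in Lorport. Satisfied.
  (e) The claim is a property claim, not a consumer claim, so this disjunct is met. But the amount in controversy is USD 34,200, within the USD 500,000 ceiling, triggering the carve-out and defeating this condition. Condition not met.
Only condition (e) fails.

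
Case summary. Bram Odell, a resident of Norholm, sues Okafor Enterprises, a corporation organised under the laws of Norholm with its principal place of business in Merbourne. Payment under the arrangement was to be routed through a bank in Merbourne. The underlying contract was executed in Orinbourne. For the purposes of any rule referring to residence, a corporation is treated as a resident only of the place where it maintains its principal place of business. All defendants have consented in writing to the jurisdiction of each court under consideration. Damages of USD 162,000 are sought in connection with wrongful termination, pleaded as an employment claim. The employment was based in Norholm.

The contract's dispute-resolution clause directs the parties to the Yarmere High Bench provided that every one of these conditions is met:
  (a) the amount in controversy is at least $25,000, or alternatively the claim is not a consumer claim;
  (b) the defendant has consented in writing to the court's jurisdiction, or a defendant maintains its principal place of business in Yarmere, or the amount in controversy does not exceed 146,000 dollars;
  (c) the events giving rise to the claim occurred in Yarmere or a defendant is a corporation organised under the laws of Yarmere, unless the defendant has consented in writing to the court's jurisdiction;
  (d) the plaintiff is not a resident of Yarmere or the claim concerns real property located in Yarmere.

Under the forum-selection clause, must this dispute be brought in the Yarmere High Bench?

Yes

The Yarmere High Bench:
  (a) The amount in controversy is USD 162,000, which meets the USD 25,000 floor, so one alternative holds. Met.
  (b) Every defendant has filed written consent, so one alternative holds. Met.
  (c) The operative events occurred in Norholm, not Yarmere; the corporate defendant(s) are organised in Norholm, not Yarmere — none of the alternatives is met. The proviso rescues it, though: every defendant has filed written consent. Condition met.
  (d) The plaintiff resides in Norholm, which is not Yarmere, so this disjunct is met. Condition met.
  → The clause applies.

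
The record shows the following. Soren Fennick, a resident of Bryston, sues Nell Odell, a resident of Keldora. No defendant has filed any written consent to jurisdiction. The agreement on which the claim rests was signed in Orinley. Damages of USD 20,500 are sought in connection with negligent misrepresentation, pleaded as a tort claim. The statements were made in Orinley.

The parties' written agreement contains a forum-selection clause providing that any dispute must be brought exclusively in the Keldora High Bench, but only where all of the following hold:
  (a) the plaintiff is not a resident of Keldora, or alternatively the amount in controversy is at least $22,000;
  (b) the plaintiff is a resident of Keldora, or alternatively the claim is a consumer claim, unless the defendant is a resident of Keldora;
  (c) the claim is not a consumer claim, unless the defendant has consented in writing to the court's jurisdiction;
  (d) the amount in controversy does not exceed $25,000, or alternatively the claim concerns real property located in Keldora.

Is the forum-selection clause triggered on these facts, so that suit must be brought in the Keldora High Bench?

Yes

The Keldora High Bench:
  (a) The plaintiff resides in Bryston, which is not Keldora, which satisfies one of the alternatives. Condition met.
  (b) The plaintiff resides in Bryston, not Keldora; the claim is a tort claim, not a consumer claim — every alternative fails. The proviso rescues it, though: the defendant resides in Keldora. Met.
  (c) The claim is a tort claim, not a consumer claim. Met.
  (d) The amount in controversy is $20,500, within the 25,000 dollars ceiling, which satisfies one of the alternatives. Met.
  → The clause applies.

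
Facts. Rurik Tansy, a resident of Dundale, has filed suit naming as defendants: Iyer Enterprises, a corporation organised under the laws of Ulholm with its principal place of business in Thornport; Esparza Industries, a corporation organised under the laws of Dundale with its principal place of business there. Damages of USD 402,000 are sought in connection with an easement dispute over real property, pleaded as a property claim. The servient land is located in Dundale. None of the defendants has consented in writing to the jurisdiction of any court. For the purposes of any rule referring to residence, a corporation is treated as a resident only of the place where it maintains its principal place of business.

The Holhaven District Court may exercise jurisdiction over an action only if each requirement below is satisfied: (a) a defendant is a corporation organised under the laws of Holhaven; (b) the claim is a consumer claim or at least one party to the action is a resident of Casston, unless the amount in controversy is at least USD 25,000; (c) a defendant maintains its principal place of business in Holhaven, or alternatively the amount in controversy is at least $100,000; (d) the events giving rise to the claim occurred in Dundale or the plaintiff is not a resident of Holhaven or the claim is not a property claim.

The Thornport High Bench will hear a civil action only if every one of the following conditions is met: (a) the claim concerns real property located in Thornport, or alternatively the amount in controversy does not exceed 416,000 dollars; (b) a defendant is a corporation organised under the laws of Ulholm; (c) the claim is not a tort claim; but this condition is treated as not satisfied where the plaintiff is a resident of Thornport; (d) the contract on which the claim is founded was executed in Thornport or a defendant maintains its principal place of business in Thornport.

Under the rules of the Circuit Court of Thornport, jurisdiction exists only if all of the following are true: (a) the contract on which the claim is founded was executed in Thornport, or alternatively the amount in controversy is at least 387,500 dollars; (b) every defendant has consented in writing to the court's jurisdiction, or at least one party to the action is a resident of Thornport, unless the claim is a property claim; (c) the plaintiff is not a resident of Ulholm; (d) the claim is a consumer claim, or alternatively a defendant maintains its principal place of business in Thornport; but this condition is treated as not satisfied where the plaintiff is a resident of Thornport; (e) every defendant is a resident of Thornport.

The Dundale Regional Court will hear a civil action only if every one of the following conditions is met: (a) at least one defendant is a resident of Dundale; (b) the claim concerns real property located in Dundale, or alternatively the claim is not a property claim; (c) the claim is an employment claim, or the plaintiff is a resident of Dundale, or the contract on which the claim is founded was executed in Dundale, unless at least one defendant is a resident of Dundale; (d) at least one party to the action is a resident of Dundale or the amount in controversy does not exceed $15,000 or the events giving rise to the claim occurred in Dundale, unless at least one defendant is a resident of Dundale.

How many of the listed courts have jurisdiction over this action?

The Holhaven District Court:
  (a) The corporate defendant(s) are organised in Dundale, Ulholm, not Holhaven. Fails.
  (b) The claim is a property claim, not a consumer claim; no party resides in Casston — no alternative holds. The proviso rescues it, though: the amount in controversy is USD 402,000, which meets the 25,000 dollars floor. Condition met.
  (c) The amount in controversy is $402,000, which meets the $100,000 floor, so one alternative holds. Satisfied.
  (d) The operative events occurred in Dundale, so this disjunct is met. Condition met.
  → At least one condition fails; no jurisdiction.
The Thornport High Bench:
  (a) The amount in controversy is 402,000 dollars, within the 416,000 dollars ceiling, so one alternative holds. Satisfied.
  (b) Iyer Enterprises is organised under the laws of Ulholm. Condition met.
  (c) The claim is a property claim, not a tort claim. And the carve-out is inapplicable — the plaintiff resides in Dundale, not Thornport. Condition met.
  (d) Iyer Enterprises has its principal place of business in Thornport — that alternative is enough. Condition met.
  → Every requirement is satisfied — jurisdiction.
The Circuit Court of Thornport:
  (a) The amount in controversy is USD 402,000, which meets the $387,500 floor, so one alternative holds. Condition met.
  (b) Iyer Enterprises resides in Thornport, so one alternative holds. Satisfied.
  (c) The plaintiff resides in Dundale, which is not Ulholm. Condition met.
  (d) Iyer Enterprises has its principal place of business in Thornport, so this disjunct is met. And the carve-out is inapplicable — the plaintiff resides in Dundale, not Thornport. Met.
  (e) The defendants reside as follows — Iyer Enterprises in Thornport, Esparza Industries in Dundale — not all in Thornport. Fails.
  → Not every requirement is met — no jurisdiction.
The Dundale Regional Court:
  (a) Esparza Industries resides in Dundale. Condition met.
  (b) The property lies in Dundale — that alternative is enough. Met.
  (c) The plaintiff resides in Dundale — that alternative is enough. Met.
  (d) Rurik Tansy resides in Dundale, so one alternative holds. Met.
  → Jurisdiction lies.
Courts with jurisdiction: the Thornport High Bench, the Dundale Regional Court — 2 in total.

2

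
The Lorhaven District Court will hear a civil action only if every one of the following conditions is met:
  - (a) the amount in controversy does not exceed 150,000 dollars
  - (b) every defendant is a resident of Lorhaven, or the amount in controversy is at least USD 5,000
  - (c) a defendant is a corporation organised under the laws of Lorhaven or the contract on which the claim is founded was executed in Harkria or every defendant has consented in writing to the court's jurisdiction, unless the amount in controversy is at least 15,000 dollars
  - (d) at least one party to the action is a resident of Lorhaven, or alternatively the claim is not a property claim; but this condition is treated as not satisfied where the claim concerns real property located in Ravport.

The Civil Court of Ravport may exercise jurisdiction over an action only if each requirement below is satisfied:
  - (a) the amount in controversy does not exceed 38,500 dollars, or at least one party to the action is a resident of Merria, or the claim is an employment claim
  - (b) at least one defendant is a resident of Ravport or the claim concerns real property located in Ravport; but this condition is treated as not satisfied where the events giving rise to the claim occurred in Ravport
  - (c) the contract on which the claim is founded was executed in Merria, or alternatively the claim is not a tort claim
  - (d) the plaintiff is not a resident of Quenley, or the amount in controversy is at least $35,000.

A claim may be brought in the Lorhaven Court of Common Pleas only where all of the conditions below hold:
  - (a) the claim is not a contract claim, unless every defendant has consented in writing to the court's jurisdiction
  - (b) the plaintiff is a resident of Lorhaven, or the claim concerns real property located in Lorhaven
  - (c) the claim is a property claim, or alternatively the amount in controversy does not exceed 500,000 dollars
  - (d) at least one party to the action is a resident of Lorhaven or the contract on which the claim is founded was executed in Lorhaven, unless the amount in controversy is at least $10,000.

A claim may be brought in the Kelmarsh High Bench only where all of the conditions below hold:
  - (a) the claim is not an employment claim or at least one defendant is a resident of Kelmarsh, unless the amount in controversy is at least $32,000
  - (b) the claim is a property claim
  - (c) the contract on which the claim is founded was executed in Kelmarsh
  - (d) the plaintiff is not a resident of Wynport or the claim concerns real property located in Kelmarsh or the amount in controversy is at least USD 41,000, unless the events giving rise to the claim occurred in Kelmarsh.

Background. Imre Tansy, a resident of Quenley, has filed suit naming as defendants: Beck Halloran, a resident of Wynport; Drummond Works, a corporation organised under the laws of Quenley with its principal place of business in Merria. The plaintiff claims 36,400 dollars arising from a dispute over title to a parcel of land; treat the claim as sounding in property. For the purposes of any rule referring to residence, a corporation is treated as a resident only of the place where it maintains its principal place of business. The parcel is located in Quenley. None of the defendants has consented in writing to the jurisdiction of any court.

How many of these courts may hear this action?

The Lorhaven District Court:
  (a) The amount in controversy is USD 36,400, within the $150,000 ceiling. Satisfied.
  (b) The amount in controversy is USD 36,400, which meets the 5,000 dollars floor, so one alternative holds. Condition met.
  (c) The corporate defendant(s) are organised in Quenley, not Lorhaven; no contract (and hence no place of execution) is alleged; no such written consent has been filed — none of the alternatives is met. However, the amount in controversy is $36,400, which meets the 15,000 dollars floor, so the 'unless' proviso supplies this condition. Satisfied.
  (d) No party resides in Lorhaven; the claim is a property claim — none of the alternatives is met. Not met.
  → Not every requirement is met — no jurisdiction.
The Civil Court of Ravport:
  (a) The amount in controversy is USD 36,400, within the $38,500 ceiling, which satisfies one of the alternatives. Met.
  (b) No defendant resides in Ravport (they reside in Wynport, Merria); the property lies in Quenley, not Ravport — every alternative fails. Not satisfied.
  (c) The claim is a property claim, not a tort claim, so this disjunct is met. Condition met.
  (d) The amount in controversy is $36,400, which meets the USD 35,000 floor, which satisfies one of the alternatives. Met.
  → The court lacks jurisdiction.
The Lorhaven Court of Common Pleas:
  (a) The claim is a property claim, not a contract claim. Met.
  (b) The plaintiff resides in Quenley, not Lorhaven; the property lies in Quenley, not Lorhaven — none of the alternatives is met. Fails.
  (c) The claim is a property claim — that alternative is enough. Condition met.
  (d) No party resides in Lorhaven; no contract (and hence no place of execution) is alleged — no alternative holds. But the amount in controversy is USD 36,400, which meets the 10,000 dollars floor, and the 'unless' clause therefore excuses the requirement. Condition met.
  → The court lacks jurisdiction.
The Kelmarsh High Bench:
  (a) The claim is a property claim, not an employment claim — that alternative is enough. Met.
  (b) The claim is a property claim. Satisfied.
  (c) No contract (and hence no place of execution) is alleged. Condition not met.
  (d) The plaintiff resides in Quenley, which is not Wynport, so one alternative holds. Condition met.
  → The court lacks jurisdiction.
No court satisfies all of its conditions.

0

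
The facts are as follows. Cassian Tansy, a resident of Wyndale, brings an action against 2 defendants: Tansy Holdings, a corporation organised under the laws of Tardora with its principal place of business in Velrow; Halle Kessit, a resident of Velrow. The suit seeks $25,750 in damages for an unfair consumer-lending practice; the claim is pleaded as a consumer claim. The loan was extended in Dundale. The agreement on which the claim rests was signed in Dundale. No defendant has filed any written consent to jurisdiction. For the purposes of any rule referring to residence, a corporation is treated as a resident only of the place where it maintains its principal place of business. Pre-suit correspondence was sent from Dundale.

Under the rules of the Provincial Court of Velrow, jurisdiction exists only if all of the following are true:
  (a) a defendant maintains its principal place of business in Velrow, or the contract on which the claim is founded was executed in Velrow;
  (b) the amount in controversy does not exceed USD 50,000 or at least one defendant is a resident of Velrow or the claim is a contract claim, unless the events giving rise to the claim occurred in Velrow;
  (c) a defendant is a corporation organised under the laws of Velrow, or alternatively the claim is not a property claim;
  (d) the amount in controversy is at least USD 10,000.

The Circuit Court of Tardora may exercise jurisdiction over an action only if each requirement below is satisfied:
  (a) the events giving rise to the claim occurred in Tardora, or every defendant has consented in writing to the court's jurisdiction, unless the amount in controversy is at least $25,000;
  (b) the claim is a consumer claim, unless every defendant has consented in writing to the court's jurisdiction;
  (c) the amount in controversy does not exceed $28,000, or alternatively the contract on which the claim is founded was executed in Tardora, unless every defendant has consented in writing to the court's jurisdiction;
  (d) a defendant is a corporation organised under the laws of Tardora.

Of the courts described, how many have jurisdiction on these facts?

The Provincial Court of Velrow:
  (a) Tansy Holdings has its principal place of business in Velrow, so this disjunct is met. Condition met.
  (b) The amount in controversy is USD 25,750, within the $50,000 ceiling, so one alternative holds. Satisfied.
  (c) The claim is a consumer claim, not a property claim, so one alternative holds. Satisfied.
  (d) The amount in controversy is USD 25,750, which meets the $10,000 floor. Met.
  → Every requirement is satisfied — jurisdiction.
The Circuit Court of Tardora:
  (a) The operative events occurred in Dundale, not Tardora; no such written consent has been filed — no alternative holds. The proviso rescues it, though: the amount in controversy is USD 25,750, which meets the 25,000 dollars floor. Met.
  (b) The claim is a consumer claim. Satisfied.
  (c) The amount in controversy is 25,750 dollars, within the 28,000 dollars ceiling — that alternative is enough. Met.
  (d) Tansy Holdings is organised under the laws of Tardora. Condition met.
  → Jurisdiction lies.
Courts with jurisdiction: the Provincial Court of Velrow, the Circuit Court of Tardora — 2 in total.

2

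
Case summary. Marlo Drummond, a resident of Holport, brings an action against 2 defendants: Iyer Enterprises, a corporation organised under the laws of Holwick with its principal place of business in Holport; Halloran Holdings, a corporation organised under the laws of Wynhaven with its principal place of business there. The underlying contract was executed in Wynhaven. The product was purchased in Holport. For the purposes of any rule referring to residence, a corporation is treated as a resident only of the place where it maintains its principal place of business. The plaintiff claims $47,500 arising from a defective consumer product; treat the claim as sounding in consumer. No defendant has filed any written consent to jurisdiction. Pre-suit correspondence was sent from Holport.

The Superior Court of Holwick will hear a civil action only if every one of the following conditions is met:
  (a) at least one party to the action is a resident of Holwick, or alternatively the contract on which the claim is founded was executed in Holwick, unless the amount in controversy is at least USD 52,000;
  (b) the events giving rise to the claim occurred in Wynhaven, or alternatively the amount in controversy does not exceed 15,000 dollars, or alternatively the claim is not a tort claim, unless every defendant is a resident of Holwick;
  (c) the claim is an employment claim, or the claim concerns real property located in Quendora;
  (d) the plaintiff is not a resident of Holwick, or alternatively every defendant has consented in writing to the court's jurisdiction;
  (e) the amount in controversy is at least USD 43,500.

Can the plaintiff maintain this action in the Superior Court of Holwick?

The Superior Court of Holwick:
  (a) No party resides in Holwick; the contract was executed in Wynhaven, not Holwick — no alternative holds. The proviso offers no rescue either, since the amount in controversy is $47,500, below the USD 52,000 floor. Condition not met.
  (b) The claim is a consumer claim, not a tort claim, so this disjunct is met. Met.
  (c) The claim is a consumer claim, not an employment claim; the claim does not concern real property — none of the alternatives is met. Not met.
  (d) The plaintiff resides in Holport, which is not Holwick, so one alternative holds. Satisfied.
  (e) The amount in controversy is 47,500 dollars, which meets the $43,500 floor. Condition met.
  → At least one condition fails; no jurisdiction.

No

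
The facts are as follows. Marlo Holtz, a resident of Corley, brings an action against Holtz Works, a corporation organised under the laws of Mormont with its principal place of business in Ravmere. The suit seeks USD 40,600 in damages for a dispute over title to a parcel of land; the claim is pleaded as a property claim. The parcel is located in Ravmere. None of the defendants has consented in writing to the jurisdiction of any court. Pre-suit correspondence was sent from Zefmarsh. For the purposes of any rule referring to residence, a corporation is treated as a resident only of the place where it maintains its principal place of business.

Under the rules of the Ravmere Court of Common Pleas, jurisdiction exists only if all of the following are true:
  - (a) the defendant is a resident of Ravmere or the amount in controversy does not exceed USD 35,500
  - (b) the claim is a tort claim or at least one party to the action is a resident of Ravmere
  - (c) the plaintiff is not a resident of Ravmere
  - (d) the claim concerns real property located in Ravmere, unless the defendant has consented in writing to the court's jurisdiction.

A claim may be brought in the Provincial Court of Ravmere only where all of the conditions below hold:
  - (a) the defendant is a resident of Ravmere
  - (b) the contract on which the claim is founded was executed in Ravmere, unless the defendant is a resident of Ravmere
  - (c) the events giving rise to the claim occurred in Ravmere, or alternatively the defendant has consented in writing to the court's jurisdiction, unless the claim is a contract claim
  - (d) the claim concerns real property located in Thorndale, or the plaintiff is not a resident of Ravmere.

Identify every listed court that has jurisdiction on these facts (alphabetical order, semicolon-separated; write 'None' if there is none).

the Provincial Court of Ravmere; the Ravmere Court of Common Pleas

The Ravmere Court of Common Pleas:
  (a) The defendant resides in Ravmere — that alternative is enough. Condition met.
  (b) Holtz Works resides in Ravmere, so one alternative holds. Met.
  (c) The plaintiff resides in Corley, which is not Ravmere. Satisfied.
  (d) The property lies in Ravmere. Condition met.
  → The court has jurisdiction.
The Provincial Court of Ravmere:
  (a) The defendant resides in Ravmere. Satisfied.
  (b) No contract (and hence no place of execution) is alleged. The proviso rescues it, though: the defendant resides in Ravmere. Met.
  (c) The operative events occurred in Ravmere, so this disjunct is met. Met.
  (d) The plaintiff resides in Corley, which is not Ravmere, which satisfies one of the alternatives. Satisfied.
  → Jurisdiction lies.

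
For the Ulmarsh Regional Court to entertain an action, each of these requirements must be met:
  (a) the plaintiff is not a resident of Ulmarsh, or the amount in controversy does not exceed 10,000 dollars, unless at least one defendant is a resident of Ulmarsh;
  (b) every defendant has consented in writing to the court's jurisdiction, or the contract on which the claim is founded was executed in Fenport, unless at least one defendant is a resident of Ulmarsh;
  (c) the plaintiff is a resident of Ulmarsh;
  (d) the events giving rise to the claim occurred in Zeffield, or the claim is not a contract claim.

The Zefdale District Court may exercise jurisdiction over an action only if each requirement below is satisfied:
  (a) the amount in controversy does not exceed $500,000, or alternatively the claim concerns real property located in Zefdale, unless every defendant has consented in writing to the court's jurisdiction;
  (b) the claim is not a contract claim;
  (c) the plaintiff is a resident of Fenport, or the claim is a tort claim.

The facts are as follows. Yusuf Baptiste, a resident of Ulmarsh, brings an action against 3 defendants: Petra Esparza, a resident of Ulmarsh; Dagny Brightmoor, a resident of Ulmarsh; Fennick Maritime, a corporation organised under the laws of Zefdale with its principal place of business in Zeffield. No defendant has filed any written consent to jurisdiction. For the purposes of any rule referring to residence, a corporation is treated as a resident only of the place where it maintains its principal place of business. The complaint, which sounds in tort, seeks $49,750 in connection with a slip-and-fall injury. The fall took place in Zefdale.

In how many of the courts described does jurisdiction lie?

2

The Ulmarsh Regional Court:
  (a) The plaintiff resides in Ulmarsh; the amount in controversy is 49,750 dollars, above the USD 10,000 ceiling — no alternative holds. But Petra Esparza resides in Ulmarsh, and the 'unless' clause therefore excuses the requirement. Condition met.
  (b) No such written consent has been filed; no contract (and hence no place of execution) is alleged — every alternative fails. The proviso rescues it, though: Petra Esparza resides in Ulmarsh. Met.
  (c) The plaintiff resides in Ulmarsh. Condition met.
  (d) The claim is a tort claim, not a contract claim, so this disjunct is met. Satisfied.
  → All conditions met; jurisdiction exists.
The Zefdale District Court:
  (a) The amount in controversy is USD 49,750, within the 500,000 dollars ceiling — that alternative is enough. Satisfied.
  (b) The claim is a tort claim, not a contract claim. Met.
  (c) The claim is a tort claim — that alternative is enough. Satisfied.
  → All conditions met; jurisdiction exists.
Courts with jurisdiction: the Ulmarsh Regional Court, the Zefdale District Court — 2 in total.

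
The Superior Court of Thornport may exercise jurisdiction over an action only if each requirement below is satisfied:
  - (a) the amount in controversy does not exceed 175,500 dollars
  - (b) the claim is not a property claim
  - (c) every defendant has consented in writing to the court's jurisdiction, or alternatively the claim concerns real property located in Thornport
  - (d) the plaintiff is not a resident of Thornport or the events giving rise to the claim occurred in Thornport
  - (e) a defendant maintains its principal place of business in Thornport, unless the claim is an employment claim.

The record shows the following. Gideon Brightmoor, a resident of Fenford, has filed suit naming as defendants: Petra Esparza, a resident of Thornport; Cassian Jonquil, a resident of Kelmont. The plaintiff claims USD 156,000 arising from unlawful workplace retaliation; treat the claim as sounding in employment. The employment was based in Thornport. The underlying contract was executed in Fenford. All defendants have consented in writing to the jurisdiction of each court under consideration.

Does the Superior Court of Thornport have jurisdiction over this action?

The Superior Court of Thornport:
  (a) The amount in controversy is 156,000 dollars, within the $175,500 ceiling. Satisfied.
  (b) The claim is an employment claim, not a property claim. Satisfied.
  (c) Every defendant has filed written consent — that alternative is enough. Condition met.
  (d) The plaintiff resides in Fenford, which is not Thornport — that alternative is enough. Condition met.
  (e) No defendant is a corporation. The proviso rescues it, though: the claim is an employment claim. Satisfied.
  → Every requirement is satisfied — jurisdiction.

Yes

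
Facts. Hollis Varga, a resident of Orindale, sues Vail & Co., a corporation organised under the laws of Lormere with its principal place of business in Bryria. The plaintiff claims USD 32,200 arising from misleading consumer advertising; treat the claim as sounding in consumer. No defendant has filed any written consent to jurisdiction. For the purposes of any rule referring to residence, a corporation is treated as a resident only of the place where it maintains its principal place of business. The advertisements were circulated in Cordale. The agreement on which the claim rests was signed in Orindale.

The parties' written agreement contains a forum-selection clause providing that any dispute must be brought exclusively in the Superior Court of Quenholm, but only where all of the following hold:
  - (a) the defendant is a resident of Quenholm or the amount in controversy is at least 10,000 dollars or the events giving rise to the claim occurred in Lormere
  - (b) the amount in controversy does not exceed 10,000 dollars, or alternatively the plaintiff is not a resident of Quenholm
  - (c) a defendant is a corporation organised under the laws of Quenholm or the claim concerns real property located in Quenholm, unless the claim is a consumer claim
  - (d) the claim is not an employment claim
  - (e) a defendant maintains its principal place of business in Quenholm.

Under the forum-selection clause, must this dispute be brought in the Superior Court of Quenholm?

The Superior Court of Quenholm:
  (a) The amount in controversy is USD 32,200, which meets the 10,000 dollars floor, so one alternative holds. Condition met.
  (b) The plaintiff resides in Orindale, which is not Quenholm, so one alternative holds. Met.
  (c) The corporate defendant(s) are organised in Lormere, not Quenholm; the claim does not concern real property — no alternative holds. The proviso rescues it, though: the claim is a consumer claim. Satisfied.
  (d) The claim is a consumer claim, not an employment claim. Satisfied.
  (e) The corporate defendant(s) have their principal place of business in Bryria, not Quenholm. Not satisfied.
  → Forum clause is not triggered.

No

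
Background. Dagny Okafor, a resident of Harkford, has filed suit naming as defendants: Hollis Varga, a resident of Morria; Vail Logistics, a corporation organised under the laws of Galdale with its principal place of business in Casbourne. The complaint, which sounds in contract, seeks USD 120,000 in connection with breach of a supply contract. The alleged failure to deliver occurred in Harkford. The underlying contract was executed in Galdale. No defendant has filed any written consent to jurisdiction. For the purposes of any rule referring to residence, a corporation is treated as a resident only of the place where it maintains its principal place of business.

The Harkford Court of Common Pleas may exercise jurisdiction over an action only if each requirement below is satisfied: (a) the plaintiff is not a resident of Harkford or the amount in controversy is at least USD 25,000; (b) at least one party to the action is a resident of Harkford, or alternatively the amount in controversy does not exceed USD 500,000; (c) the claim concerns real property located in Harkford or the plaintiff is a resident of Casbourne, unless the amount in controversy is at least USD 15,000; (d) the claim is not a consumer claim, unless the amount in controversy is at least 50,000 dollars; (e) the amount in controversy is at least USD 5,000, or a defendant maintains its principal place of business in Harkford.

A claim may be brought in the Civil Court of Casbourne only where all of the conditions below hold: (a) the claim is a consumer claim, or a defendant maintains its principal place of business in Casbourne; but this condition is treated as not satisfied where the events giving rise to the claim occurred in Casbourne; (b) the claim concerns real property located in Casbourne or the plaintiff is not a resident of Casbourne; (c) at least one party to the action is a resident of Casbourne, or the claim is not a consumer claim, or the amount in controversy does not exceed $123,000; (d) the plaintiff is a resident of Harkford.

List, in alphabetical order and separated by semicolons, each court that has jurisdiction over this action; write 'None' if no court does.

The Harkford Court of Common Pleas:
  (a) The amount in controversy is $120,000, which meets the 25,000 dollars floor, so this disjunct is met. Condition met.
  (b) Dagny Okafor resides in Harkford, which satisfies one of the alternatives. Satisfied.
  (c) The claim does not concern real property; the plaintiff resides in Harkford, not Casbourne — no alternative holds. However, the amount in controversy is 120,000 dollars, which meets the USD 15,000 floor, so the 'unless' proviso supplies this condition. Met.
  (d) The claim is a contract claim, not a consumer claim. Met.
  (e) The amount in controversy is 120,000 dollars, which meets the 5,000 dollars floor, so one alternative holds. Met.
  → All conditions met; jurisdiction exists.
The Civil Court of Casbourne:
  (a) Vail Logistics has its principal place of business in Casbourne — that alternative is enough. And the carve-out is inapplicable — the operative events occurred in Harkford, not Casbourne. Met.
  (b) The plaintiff resides in Harkford, which is not Casbourne, so this disjunct is met. Met.
  (c) Vail Logistics resides in Casbourne — that alternative is enough. Met.
  (d) The plaintiff resides in Harkford. Satisfied.
  → Every requirement is satisfied — jurisdiction.

the Civil Court of Casbourne; the Harkford Court of Common Pleas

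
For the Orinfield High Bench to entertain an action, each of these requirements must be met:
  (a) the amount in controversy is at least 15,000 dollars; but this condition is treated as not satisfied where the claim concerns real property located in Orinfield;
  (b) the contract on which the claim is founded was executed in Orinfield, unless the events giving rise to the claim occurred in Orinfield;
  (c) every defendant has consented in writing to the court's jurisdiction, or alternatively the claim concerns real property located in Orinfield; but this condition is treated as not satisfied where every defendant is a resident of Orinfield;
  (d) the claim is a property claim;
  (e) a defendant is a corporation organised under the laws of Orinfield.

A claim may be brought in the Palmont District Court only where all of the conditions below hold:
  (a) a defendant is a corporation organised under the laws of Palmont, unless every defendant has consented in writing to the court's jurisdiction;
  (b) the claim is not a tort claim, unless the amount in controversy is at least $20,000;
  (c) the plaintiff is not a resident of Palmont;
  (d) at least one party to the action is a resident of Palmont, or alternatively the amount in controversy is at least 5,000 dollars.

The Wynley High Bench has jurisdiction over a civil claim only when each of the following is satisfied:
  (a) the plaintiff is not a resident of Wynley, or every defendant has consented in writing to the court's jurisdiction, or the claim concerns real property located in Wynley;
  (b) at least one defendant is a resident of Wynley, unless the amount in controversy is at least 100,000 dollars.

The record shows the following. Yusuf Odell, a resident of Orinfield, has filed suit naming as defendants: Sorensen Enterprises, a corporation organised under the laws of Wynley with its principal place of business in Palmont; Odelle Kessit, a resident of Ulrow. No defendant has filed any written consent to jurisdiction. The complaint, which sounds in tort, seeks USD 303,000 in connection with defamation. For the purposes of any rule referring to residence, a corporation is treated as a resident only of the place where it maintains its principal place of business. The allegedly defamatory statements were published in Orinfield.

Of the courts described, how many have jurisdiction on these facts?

1

The Orinfield High Bench:
  (a) The amount in controversy is 303,000 dollars, which meets the $15,000 floor. And the carve-out is inapplicable — the claim does not concern real property. Satisfied.
  (b) No contract (and hence no place of execution) is alleged. The proviso rescues it, though: the operative events occurred in Orinfield. Satisfied.
  (c) No such written consent has been filed; the claim does not concern real property — none of the alternatives is met. Not satisfied.
  (d) The claim is a tort claim, not a property claim. Not satisfied.
  (e) The corporate defendant(s) are organised in Wynley, not Orinfield. Condition not met.
  → At least one condition fails; no jurisdiction.
The Palmont District Court:
  (a) The corporate defendant(s) are organised in Wynley, not Palmont. The proviso offers no rescue either, since no such written consent has been filed. Not met.
  (b) The claim is a tort claim. The proviso rescues it, though: the amount in controversy is USD 303,000, which meets the 20,000 dollars floor. Met.
  (c) The plaintiff resides in Orinfield, which is not Palmont. Condition met.
  (d) Sorensen Enterprises resides in Palmont, which satisfies one of the alternatives. Met.
  → The court lacks jurisdiction.
The Wynley High Bench:
  (a) The plaintiff resides in Orinfield, which is not Wynley, so this disjunct is met. Condition met.
  (b) No defendant resides in Wynley (they reside in Palmont, Ulrow). The proviso rescues it, though: the amount in controversy is USD 303,000, which meets the $100,000 floor. Condition met.
  → Jurisdiction lies.
Courts with jurisdiction: the Wynley High Bench — 1 in total.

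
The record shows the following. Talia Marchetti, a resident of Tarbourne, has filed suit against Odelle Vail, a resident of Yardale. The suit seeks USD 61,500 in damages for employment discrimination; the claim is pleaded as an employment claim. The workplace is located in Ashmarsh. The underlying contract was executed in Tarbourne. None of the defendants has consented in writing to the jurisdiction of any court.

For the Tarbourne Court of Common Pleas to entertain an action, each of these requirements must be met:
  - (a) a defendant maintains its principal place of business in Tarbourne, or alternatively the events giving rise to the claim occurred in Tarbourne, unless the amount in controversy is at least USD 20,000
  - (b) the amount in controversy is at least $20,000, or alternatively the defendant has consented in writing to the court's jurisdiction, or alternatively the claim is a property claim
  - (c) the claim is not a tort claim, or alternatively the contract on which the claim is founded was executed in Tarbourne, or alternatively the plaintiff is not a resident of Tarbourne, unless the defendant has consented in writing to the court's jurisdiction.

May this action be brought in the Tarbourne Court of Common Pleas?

The Tarbourne Court of Common Pleas:
  (a) No defendant is a corporation; the operative events occurred in Ashmarsh, not Tarbourne — none of the alternatives is met. But the amount in controversy is $61,500, which meets the 20,000 dollars floor, and the 'unless' clause therefore excuses the requirement. Met.
  (b) The amount in controversy is 61,500 dollars, which meets the $20,000 floor, so this disjunct is met. Satisfied.
  (c) The claim is an employment claim, not a tort claim — that alternative is enough. Condition met.
  → All conditions met; jurisdiction exists.

Yes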